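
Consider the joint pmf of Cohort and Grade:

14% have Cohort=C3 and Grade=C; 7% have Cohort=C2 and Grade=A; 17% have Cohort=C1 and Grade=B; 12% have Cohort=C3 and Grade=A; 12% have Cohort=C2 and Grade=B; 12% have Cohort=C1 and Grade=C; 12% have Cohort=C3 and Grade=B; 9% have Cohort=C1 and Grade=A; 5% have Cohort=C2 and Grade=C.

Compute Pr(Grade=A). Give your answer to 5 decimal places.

P(Grade=A) = 0.09 + 0.07 + 0.12 = 0.28.

0.28000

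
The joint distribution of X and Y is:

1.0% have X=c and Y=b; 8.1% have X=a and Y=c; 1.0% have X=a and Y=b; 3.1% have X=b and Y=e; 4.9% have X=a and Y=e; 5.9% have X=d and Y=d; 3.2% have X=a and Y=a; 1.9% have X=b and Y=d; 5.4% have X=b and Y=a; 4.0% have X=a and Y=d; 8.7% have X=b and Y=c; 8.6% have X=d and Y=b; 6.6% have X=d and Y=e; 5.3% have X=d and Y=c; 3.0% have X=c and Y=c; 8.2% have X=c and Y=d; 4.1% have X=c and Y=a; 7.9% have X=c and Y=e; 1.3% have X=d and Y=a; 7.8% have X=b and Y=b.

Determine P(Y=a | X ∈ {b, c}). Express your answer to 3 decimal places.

P(X=b) = 0.054 + 0.078 + 0.087 + 0.019 + 0.031 = 0.269.
P(X=c) = 0.041 + 0.010 + 0.030 + 0.082 + 0.079 = 0.242.
P(X ∈ {b, c}) = 0.269 + 0.242 = 0.511; P(Y=a, X ∈ {b, c}) = 0.054 + 0.041 = 0.095.
P(Y=a | X ∈ {b, c}) = 0.095/0.511 = 0.186.

0.186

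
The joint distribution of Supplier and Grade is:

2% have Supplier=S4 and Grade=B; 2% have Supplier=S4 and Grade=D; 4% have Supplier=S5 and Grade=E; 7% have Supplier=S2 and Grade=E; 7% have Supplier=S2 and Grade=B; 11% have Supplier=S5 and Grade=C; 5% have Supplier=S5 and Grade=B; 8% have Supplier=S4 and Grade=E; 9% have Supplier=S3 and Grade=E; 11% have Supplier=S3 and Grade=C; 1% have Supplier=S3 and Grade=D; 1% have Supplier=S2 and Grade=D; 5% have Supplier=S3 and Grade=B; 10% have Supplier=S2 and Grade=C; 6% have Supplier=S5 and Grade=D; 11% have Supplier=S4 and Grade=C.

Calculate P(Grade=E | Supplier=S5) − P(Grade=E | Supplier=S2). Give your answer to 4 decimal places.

P(Supplier=S5) = 0.05 + 0.11 + 0.06 + 0.04 = 0.26; P(Grade=E | Supplier=S5) = 0.04/0.26 = 0.15385.
P(Supplier=S2) = 0.07 + 0.10 + 0.01 + 0.07 = 0.25; P(Grade=E | Supplier=S2) = 0.07/0.25 = 0.28000.
Difference = -0.1262.

-0.1262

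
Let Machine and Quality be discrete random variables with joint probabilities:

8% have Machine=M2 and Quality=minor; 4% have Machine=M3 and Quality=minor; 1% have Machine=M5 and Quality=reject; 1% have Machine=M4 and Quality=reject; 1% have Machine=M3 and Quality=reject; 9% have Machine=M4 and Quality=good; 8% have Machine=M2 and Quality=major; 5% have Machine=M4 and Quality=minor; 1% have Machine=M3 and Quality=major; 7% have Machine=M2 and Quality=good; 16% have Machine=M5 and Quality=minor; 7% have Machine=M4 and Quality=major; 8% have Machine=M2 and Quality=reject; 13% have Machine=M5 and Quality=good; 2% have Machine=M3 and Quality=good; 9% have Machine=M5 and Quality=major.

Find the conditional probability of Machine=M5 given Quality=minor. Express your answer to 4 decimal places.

0.4848

P(Quality=minor) = 0.08 + 0.04 + 0.05 + 0.16 = 0.33.
P(Machine=M5 | Quality=minor) = 0.16/0.33 = 0.4848.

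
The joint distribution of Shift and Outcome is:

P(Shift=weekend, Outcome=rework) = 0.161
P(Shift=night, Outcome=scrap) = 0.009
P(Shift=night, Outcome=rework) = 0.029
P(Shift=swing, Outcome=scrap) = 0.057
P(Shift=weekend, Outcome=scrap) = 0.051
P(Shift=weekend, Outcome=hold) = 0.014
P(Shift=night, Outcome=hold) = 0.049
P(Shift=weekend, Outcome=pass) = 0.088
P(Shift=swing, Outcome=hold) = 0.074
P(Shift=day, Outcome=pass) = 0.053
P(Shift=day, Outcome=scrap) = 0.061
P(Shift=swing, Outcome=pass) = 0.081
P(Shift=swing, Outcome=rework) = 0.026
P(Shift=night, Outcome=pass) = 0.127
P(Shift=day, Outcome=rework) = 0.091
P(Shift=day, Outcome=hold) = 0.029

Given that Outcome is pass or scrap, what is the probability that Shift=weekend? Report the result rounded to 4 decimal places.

P(Outcome=pass) = 0.053 + 0.081 + 0.127 + 0.088 = 0.349.
P(Outcome=scrap) = 0.061 + 0.057 + 0.009 + 0.051 = 0.178.
P(Outcome ∈ {pass, scrap}) = 0.349 + 0.178 = 0.527; P(Shift=weekend, Outcome ∈ {pass, scrap}) = 0.088 + 0.051 = 0.139.
P(Shift=weekend | Outcome ∈ {pass, scrap}) = 0.139/0.527 = 0.2638.

0.2638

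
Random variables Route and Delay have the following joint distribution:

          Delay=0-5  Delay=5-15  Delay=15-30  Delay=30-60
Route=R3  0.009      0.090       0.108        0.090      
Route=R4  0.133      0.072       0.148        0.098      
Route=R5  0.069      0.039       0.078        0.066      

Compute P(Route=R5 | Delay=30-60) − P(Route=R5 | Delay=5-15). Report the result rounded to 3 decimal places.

0.066

P(Delay=30-60) = 0.090 + 0.098 + 0.066 = 0.254; P(Route=R5 | Delay=30-60) = 0.066/0.254 = 0.2598.
P(Delay=5-15) = 0.090 + 0.072 + 0.039 = 0.201; P(Route=R5 | Delay=5-15) = 0.039/0.201 = 0.1940.
Difference = 0.066.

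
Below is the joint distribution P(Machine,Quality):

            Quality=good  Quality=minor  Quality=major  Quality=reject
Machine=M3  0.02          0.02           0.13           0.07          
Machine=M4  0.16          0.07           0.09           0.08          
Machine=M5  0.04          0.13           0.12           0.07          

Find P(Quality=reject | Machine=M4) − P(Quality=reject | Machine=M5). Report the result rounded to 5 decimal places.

0.00556

P(Machine=M4) = 0.16 + 0.07 + 0.09 + 0.08 = 0.40; P(Quality=reject | Machine=M4) = 0.08/0.40 = 0.200000.
P(Machine=M5) = 0.04 + 0.13 + 0.12 + 0.07 = 0.36; P(Quality=reject | Machine=M5) = 0.07/0.36 = 0.194444.
Difference = 0.00556.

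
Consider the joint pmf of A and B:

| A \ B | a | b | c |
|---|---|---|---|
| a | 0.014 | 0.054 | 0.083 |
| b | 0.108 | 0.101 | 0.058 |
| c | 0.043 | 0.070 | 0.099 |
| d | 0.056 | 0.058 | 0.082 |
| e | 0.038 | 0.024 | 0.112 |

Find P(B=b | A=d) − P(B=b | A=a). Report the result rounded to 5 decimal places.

-0.06170

P(A=d) = 0.056 + 0.058 + 0.082 = 0.196; P(B=b | A=d) = 0.058/0.196 = 0.295918.
P(A=a) = 0.014 + 0.054 + 0.083 = 0.151; P(B=b | A=a) = 0.054/0.151 = 0.357616.
Difference = -0.06170.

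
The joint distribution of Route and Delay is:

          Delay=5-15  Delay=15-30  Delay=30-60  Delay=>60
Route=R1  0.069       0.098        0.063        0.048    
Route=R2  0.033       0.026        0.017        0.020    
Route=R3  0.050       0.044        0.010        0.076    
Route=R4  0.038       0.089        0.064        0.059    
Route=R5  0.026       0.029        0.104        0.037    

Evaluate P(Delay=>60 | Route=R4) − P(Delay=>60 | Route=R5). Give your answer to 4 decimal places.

P(Route=R4) = 0.038 + 0.089 + 0.064 + 0.059 = 0.250; P(Delay=>60 | Route=R4) = 0.059/0.250 = 0.23600.
P(Route=R5) = 0.026 + 0.029 + 0.104 + 0.037 = 0.196; P(Delay=>60 | Route=R5) = 0.037/0.196 = 0.18878.
Difference = 0.0472.

0.0472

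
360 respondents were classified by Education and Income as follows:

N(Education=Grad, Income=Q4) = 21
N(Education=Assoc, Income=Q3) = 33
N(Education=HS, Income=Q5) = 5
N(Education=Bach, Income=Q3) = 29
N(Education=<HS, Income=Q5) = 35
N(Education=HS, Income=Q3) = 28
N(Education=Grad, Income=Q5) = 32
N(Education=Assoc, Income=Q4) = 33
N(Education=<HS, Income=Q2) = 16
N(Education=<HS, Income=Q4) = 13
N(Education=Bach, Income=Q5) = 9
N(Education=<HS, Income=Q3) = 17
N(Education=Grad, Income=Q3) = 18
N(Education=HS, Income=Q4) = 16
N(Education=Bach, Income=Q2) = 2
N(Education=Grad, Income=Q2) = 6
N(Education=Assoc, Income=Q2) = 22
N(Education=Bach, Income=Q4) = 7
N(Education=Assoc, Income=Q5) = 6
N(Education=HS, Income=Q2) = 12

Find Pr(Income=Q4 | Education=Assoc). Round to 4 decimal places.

0.3511

Total with Education=Assoc: 22 + 33 + 33 + 6 = 94.
P(Income=Q4 | Education=Assoc) = 33/94 = 0.3511.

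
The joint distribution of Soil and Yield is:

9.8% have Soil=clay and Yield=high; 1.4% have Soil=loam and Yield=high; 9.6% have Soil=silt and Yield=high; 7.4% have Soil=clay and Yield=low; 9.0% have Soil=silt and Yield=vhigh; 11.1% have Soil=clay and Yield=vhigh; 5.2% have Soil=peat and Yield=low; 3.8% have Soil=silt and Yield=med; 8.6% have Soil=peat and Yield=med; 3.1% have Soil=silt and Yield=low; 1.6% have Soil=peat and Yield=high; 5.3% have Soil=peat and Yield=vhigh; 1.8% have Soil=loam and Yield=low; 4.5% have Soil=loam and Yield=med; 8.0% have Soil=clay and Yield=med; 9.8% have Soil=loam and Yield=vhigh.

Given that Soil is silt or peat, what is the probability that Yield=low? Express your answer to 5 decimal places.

0.17965

P(Soil=silt) = 0.031 + 0.038 + 0.096 + 0.090 = 0.255.
P(Soil=peat) = 0.052 + 0.086 + 0.016 + 0.053 = 0.207.
P(Soil ∈ {silt, peat}) = 0.255 + 0.207 = 0.462; P(Yield=low, Soil ∈ {silt, peat}) = 0.031 + 0.052 = 0.083.
P(Yield=low | Soil ∈ {silt, peat}) = 0.083/0.462 = 0.17965.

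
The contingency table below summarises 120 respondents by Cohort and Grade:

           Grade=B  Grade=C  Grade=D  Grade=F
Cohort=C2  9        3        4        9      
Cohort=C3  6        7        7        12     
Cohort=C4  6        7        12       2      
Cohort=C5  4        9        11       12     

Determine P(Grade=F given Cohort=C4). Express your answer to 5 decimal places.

0.07407

Total with Cohort=C4: 6 + 7 + 12 + 2 = 27.
P(Grade=F | Cohort=C4) = 2/27 = 0.07407.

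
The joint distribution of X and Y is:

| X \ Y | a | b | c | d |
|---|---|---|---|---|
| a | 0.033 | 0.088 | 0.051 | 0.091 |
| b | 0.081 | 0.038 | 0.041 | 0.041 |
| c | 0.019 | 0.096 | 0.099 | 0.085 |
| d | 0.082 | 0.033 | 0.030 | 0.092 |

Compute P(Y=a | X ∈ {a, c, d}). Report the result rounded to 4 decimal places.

0.1677

P(X=a) = 0.033 + 0.088 + 0.051 + 0.091 = 0.263.
P(X=c) = 0.019 + 0.096 + 0.099 + 0.085 = 0.299.
P(X=d) = 0.082 + 0.033 + 0.030 + 0.092 = 0.237.
P(X ∈ {a, c, d}) = 0.263 + 0.299 + 0.237 = 0.799; P(Y=a, X ∈ {a, c, d}) = 0.033 + 0.019 + 0.082 = 0.134.
P(Y=a | X ∈ {a, c, d}) = 0.134/0.799 = 0.1677.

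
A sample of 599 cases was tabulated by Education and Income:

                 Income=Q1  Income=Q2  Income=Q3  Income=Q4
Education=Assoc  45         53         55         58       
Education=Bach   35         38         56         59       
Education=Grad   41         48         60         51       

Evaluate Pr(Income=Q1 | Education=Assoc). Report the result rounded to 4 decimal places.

0.2133

Total with Education=Assoc: 45 + 53 + 55 + 58 = 211.
P(Income=Q1 | Education=Assoc) = 45/211 = 0.2133.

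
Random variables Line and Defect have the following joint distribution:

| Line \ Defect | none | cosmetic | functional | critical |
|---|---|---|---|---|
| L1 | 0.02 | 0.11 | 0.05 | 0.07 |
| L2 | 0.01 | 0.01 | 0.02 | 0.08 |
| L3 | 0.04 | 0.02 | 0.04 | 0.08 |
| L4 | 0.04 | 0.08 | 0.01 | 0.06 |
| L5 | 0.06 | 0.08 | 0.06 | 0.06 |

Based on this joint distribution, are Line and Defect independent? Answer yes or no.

no

P(Line=L2) = 0.12 and P(Defect=critical) = 0.35, so their product is 0.0420, but P(Line=L2, Defect=critical) = 0.08. Since these differ, Line and Defect are not independent.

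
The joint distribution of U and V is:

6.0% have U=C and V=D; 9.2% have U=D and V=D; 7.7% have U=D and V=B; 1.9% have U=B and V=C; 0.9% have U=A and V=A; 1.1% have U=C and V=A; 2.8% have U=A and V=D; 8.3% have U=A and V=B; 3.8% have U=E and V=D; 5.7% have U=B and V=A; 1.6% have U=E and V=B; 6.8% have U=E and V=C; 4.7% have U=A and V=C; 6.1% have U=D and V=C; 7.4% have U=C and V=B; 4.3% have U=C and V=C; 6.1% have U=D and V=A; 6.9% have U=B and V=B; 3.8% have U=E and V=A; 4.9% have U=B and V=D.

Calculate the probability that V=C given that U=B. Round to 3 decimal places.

P(U=B) = 0.057 + 0.069 + 0.019 + 0.049 = 0.194.
P(V=C | U=B) = 0.019/0.194 = 0.098.

0.098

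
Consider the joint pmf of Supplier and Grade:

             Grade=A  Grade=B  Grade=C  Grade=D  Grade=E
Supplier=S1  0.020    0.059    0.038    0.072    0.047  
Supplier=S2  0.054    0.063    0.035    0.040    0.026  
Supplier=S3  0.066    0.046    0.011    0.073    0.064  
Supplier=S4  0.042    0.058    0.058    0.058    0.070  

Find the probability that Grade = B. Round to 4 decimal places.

0.2260

P(Grade=B) = 0.059 + 0.063 + 0.046 + 0.058 = 0.226.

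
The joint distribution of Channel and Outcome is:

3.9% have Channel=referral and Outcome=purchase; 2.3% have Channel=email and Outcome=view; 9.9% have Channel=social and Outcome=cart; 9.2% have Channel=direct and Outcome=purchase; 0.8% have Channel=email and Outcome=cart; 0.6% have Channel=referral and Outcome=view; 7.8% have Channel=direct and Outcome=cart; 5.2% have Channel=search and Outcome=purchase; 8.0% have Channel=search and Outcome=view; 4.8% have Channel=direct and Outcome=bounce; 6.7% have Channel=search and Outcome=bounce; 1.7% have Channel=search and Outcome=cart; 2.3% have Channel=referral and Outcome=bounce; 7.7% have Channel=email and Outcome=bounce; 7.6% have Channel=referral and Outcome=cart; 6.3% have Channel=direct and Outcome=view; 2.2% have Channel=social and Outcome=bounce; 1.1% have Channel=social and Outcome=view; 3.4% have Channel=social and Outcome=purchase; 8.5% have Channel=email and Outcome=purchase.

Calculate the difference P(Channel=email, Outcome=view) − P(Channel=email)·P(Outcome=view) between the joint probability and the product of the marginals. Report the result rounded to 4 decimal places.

-0.0123

P(Channel=email) = 0.077 + 0.023 + 0.008 + 0.085 = 0.193.
P(Outcome=view) = 0.023 + 0.080 + 0.011 + 0.063 + 0.006 = 0.183.
P(Channel=email, Outcome=view) − P(Channel=email)P(Outcome=view) = 0.023 − 0.193×0.183 = -0.0123.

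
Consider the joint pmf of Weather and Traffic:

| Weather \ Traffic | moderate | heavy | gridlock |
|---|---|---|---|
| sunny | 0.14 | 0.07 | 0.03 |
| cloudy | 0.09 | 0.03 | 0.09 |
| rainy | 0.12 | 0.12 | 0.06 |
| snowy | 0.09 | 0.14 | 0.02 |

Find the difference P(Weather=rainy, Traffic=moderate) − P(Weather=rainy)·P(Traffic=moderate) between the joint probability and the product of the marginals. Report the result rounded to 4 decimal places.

P(Weather=rainy) = 0.12 + 0.12 + 0.06 = 0.30.
P(Traffic=moderate) = 0.14 + 0.09 + 0.12 + 0.09 = 0.44.
P(Weather=rainy, Traffic=moderate) − P(Weather=rainy)P(Traffic=moderate) = 0.12 − 0.30×0.44 = -0.0120.

-0.0120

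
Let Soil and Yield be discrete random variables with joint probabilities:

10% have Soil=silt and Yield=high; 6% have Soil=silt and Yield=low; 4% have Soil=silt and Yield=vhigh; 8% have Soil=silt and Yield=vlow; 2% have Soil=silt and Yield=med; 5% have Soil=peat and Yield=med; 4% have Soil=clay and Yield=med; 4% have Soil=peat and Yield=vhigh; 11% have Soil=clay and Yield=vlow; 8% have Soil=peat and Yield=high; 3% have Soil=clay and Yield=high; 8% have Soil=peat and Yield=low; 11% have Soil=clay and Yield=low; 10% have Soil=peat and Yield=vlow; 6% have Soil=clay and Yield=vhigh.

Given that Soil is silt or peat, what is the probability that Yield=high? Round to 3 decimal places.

P(Soil=silt) = 0.08 + 0.06 + 0.02 + 0.10 + 0.04 = 0.30.
P(Soil=peat) = 0.10 + 0.08 + 0.05 + 0.08 + 0.04 = 0.35.
P(Soil ∈ {silt, peat}) = 0.30 + 0.35 = 0.65; P(Yield=high, Soil ∈ {silt, peat}) = 0.10 + 0.08 = 0.18.
P(Yield=high | Soil ∈ {silt, peat}) = 0.18/0.65 = 0.277.

0.277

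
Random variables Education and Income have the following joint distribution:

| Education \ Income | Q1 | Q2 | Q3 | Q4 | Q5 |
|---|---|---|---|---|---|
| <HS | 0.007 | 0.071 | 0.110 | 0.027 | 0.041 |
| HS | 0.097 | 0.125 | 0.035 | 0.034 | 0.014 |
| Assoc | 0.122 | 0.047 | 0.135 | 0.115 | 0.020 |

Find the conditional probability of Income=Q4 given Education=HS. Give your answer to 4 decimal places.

P(Education=HS) = 0.097 + 0.125 + 0.035 + 0.034 + 0.014 = 0.305.
P(Income=Q4 | Education=HS) = 0.034/0.305 = 0.1115.

0.1115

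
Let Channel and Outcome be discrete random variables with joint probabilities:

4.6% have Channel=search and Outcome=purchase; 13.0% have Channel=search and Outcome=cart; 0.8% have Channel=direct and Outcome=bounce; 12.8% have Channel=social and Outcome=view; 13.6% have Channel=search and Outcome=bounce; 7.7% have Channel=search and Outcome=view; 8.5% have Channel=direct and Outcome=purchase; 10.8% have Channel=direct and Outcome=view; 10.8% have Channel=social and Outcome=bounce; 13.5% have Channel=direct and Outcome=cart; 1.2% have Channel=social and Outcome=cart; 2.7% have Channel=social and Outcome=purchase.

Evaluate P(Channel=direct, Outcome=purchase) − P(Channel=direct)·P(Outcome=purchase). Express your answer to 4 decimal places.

P(Channel=direct) = 0.008 + 0.108 + 0.135 + 0.085 = 0.336.
P(Outcome=purchase) = 0.046 + 0.027 + 0.085 = 0.158.
P(Channel=direct, Outcome=purchase) − P(Channel=direct)P(Outcome=purchase) = 0.085 − 0.336×0.158 = 0.0319.

0.0319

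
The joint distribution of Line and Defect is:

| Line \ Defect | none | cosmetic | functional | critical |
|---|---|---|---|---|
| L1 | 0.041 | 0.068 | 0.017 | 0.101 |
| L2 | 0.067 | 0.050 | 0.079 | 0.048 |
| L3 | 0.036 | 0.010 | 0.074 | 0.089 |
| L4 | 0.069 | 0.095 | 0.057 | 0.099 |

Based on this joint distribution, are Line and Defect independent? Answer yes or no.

no

P(Line=L3) = 0.209 and P(Defect=cosmetic) = 0.223, so their product is 0.04661, but P(Line=L3, Defect=cosmetic) = 0.010. Since these differ, Line and Defect are not independent.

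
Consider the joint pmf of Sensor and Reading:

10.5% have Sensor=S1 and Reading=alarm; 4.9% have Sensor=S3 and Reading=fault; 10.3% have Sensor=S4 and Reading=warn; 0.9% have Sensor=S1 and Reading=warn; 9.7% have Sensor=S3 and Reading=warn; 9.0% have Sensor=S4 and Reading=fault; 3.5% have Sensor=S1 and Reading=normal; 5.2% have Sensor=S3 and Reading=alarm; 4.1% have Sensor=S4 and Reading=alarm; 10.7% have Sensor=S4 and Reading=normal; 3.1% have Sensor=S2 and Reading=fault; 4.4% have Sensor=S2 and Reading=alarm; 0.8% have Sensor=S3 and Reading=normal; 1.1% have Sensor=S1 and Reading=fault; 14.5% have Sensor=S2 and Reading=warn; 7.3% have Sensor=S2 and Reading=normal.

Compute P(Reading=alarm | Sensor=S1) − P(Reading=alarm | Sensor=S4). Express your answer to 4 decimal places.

0.5360

P(Sensor=S1) = 0.035 + 0.009 + 0.105 + 0.011 = 0.160; P(Reading=alarm | Sensor=S1) = 0.105/0.160 = 0.65625.
P(Sensor=S4) = 0.107 + 0.103 + 0.041 + 0.090 = 0.341; P(Reading=alarm | Sensor=S4) = 0.041/0.341 = 0.12023.
Difference = 0.5360.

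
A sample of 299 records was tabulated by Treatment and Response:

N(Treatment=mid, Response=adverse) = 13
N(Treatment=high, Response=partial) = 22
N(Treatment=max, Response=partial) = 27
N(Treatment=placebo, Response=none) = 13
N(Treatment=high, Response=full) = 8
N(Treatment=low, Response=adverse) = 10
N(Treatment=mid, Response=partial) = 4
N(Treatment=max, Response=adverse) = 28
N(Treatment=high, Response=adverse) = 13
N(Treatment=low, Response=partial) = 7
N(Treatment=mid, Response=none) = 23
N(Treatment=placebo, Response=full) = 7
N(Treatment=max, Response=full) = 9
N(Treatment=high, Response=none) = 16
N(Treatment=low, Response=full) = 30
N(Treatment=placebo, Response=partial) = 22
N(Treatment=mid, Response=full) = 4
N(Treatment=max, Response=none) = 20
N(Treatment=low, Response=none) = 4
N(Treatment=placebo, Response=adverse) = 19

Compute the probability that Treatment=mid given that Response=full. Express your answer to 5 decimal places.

Total with Response=full: 7 + 30 + 4 + 8 + 9 = 58.
P(Treatment=mid | Response=full) = 4/58 = 0.06897.

0.06897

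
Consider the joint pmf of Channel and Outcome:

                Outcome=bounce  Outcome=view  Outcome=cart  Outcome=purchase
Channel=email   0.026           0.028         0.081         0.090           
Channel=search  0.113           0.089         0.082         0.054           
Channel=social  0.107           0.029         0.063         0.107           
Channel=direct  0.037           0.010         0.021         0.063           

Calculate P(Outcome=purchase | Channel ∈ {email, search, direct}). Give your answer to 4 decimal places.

0.2983

P(Channel=email) = 0.026 + 0.028 + 0.081 + 0.090 = 0.225.
P(Channel=search) = 0.113 + 0.089 + 0.082 + 0.054 = 0.338.
P(Channel=direct) = 0.037 + 0.010 + 0.021 + 0.063 = 0.131.
P(Channel ∈ {email, search, direct}) = 0.225 + 0.338 + 0.131 = 0.694; P(Outcome=purchase, Channel ∈ {email, search, direct}) = 0.090 + 0.054 + 0.063 = 0.207.
P(Outcome=purchase | Channel ∈ {email, search, direct}) = 0.207/0.694 = 0.2983.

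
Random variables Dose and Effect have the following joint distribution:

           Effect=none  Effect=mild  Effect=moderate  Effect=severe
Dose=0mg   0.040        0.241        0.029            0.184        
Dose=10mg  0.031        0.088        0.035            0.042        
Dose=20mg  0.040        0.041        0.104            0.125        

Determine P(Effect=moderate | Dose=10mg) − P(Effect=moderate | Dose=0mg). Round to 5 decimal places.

P(Dose=10mg) = 0.031 + 0.088 + 0.035 + 0.042 = 0.196; P(Effect=moderate | Dose=10mg) = 0.035/0.196 = 0.178571.
P(Dose=0mg) = 0.040 + 0.241 + 0.029 + 0.184 = 0.494; P(Effect=moderate | Dose=0mg) = 0.029/0.494 = 0.058704.
Difference = 0.11987.

0.11987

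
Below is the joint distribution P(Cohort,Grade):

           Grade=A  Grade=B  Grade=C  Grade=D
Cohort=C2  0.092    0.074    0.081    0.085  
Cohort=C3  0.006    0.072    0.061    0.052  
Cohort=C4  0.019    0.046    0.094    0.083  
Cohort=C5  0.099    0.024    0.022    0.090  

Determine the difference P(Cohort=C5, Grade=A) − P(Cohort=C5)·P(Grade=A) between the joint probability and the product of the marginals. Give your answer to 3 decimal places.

0.048

P(Cohort=C5) = 0.099 + 0.024 + 0.022 + 0.090 = 0.235.
P(Grade=A) = 0.092 + 0.006 + 0.019 + 0.099 = 0.216.
P(Cohort=C5, Grade=A) − P(Cohort=C5)P(Grade=A) = 0.099 − 0.235×0.216 = 0.048.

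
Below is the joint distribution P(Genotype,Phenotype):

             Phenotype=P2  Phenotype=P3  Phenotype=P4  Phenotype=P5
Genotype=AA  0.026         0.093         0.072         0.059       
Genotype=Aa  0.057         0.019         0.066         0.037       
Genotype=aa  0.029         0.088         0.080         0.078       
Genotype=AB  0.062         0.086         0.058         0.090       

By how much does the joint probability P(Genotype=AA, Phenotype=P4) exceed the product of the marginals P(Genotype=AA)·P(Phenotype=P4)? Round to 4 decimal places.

P(Genotype=AA) = 0.026 + 0.093 + 0.072 + 0.059 = 0.250.
P(Phenotype=P4) = 0.072 + 0.066 + 0.080 + 0.058 = 0.276.
P(Genotype=AA, Phenotype=P4) − P(Genotype=AA)P(Phenotype=P4) = 0.072 − 0.250×0.276 = 0.0030.

0.0030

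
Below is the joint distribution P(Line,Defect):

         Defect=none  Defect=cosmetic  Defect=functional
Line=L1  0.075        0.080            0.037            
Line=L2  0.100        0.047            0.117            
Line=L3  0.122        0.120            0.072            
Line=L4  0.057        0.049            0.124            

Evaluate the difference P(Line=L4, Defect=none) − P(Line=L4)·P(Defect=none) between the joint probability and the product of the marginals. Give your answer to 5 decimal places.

P(Line=L4) = 0.057 + 0.049 + 0.124 = 0.230.
P(Defect=none) = 0.075 + 0.100 + 0.122 + 0.057 = 0.354.
P(Line=L4, Defect=none) − P(Line=L4)P(Defect=none) = 0.057 − 0.230×0.354 = -0.02442.

-0.02442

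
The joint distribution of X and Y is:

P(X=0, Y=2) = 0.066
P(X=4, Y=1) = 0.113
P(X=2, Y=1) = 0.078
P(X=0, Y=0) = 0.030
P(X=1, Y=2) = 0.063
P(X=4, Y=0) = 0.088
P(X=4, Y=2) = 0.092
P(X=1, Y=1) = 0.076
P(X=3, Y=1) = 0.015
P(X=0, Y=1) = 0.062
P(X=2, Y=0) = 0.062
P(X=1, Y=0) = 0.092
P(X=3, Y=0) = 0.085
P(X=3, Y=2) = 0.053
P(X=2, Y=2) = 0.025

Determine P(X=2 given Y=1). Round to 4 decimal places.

0.2267

P(Y=1) = 0.062 + 0.076 + 0.078 + 0.015 + 0.113 = 0.344.
P(X=2 | Y=1) = 0.078/0.344 = 0.2267.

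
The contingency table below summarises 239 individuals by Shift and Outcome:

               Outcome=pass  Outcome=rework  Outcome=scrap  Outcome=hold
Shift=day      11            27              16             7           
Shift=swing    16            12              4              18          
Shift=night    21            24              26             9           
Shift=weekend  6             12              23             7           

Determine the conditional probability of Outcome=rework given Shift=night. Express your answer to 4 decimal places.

Total with Shift=night: 21 + 24 + 26 + 9 = 80.
P(Outcome=rework | Shift=night) = 24/80 = 0.3000.

0.3000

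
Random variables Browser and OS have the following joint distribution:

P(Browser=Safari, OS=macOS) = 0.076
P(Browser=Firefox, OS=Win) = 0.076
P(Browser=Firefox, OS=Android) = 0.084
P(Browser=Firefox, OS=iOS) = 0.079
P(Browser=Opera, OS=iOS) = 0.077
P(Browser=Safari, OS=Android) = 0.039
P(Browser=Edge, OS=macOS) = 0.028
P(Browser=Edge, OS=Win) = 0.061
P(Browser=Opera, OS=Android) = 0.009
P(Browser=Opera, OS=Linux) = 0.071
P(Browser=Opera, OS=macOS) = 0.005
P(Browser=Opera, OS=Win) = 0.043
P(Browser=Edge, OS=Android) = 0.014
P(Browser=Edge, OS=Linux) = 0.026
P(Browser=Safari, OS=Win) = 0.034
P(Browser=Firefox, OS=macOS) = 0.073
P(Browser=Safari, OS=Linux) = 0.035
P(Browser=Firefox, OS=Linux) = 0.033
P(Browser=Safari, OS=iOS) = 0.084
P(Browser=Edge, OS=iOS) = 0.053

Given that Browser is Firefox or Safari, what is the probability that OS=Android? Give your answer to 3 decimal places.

P(Browser=Firefox) = 0.076 + 0.073 + 0.033 + 0.079 + 0.084 = 0.345.
P(Browser=Safari) = 0.034 + 0.076 + 0.035 + 0.084 + 0.039 = 0.268.
P(Browser ∈ {Firefox, Safari}) = 0.345 + 0.268 = 0.613; P(OS=Android, Browser ∈ {Firefox, Safari}) = 0.084 + 0.039 = 0.123.
P(OS=Android | Browser ∈ {Firefox, Safari}) = 0.123/0.613 = 0.201.

0.201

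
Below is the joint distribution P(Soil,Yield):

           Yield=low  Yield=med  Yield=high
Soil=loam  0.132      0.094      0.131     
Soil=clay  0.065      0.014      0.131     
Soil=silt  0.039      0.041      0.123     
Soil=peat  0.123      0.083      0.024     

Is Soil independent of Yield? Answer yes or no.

no

P(Soil=peat) = 0.230 and P(Yield=high) = 0.409, so their product is 0.09407, but P(Soil=peat, Yield=high) = 0.024. Since these differ, Soil and Yield are not independent.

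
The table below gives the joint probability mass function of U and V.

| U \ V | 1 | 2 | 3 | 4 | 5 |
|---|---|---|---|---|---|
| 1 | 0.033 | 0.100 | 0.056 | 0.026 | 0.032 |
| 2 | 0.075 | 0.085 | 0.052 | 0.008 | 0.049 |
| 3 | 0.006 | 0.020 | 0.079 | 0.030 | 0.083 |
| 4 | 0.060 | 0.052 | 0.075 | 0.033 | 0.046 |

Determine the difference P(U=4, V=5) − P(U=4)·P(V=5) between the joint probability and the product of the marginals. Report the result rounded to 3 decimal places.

P(U=4) = 0.060 + 0.052 + 0.075 + 0.033 + 0.046 = 0.266.
P(V=5) = 0.032 + 0.049 + 0.083 + 0.046 = 0.210.
P(U=4, V=5) − P(U=4)P(V=5) = 0.046 − 0.266×0.210 = -0.010.

-0.010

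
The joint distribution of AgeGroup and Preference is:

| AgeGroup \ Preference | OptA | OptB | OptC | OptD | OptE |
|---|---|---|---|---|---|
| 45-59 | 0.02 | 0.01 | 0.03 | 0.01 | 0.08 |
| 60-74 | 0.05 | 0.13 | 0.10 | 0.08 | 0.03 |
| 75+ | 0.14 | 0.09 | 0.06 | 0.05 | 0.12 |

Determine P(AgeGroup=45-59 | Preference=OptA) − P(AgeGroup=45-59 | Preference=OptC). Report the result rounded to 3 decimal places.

-0.063

P(Preference=OptA) = 0.02 + 0.05 + 0.14 = 0.21; P(AgeGroup=45-59 | Preference=OptA) = 0.02/0.21 = 0.0952.
P(Preference=OptC) = 0.03 + 0.10 + 0.06 = 0.19; P(AgeGroup=45-59 | Preference=OptC) = 0.03/0.19 = 0.1579.
Difference = -0.063.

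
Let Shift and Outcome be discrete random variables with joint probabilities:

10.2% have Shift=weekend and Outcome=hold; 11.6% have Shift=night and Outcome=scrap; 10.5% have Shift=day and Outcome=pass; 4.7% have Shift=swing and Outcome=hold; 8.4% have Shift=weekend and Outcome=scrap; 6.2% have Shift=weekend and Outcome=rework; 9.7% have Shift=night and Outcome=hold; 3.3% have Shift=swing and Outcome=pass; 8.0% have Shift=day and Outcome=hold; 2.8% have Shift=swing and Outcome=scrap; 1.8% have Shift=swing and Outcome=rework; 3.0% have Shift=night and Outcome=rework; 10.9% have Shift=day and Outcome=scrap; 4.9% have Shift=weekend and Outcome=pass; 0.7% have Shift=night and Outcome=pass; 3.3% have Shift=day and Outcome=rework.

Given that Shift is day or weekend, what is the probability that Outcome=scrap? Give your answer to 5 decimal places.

0.30929

P(Shift=day) = 0.105 + 0.033 + 0.109 + 0.080 = 0.327.
P(Shift=weekend) = 0.049 + 0.062 + 0.084 + 0.102 = 0.297.
P(Shift ∈ {day, weekend}) = 0.327 + 0.297 = 0.624; P(Outcome=scrap, Shift ∈ {day, weekend}) = 0.109 + 0.084 = 0.193.
P(Outcome=scrap | Shift ∈ {day, weekend}) = 0.193/0.624 = 0.30929.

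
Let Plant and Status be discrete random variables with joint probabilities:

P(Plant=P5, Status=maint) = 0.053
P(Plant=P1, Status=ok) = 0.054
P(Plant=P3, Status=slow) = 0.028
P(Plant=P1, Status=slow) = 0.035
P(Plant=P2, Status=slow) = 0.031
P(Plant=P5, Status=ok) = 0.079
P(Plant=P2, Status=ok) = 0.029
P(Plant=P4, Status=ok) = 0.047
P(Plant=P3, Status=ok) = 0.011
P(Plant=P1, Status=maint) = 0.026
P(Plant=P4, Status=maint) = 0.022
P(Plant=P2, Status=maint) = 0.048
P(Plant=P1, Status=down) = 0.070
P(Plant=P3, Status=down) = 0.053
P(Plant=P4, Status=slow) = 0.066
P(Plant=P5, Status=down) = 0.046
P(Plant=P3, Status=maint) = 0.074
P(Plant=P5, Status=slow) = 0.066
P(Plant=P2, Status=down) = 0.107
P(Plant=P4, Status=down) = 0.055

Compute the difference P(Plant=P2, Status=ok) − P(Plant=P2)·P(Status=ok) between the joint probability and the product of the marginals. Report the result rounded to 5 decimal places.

P(Plant=P2) = 0.029 + 0.031 + 0.107 + 0.048 = 0.215.
P(Status=ok) = 0.054 + 0.029 + 0.011 + 0.047 + 0.079 = 0.220.
P(Plant=P2, Status=ok) − P(Plant=P2)P(Status=ok) = 0.029 − 0.215×0.220 = -0.01830.

-0.01830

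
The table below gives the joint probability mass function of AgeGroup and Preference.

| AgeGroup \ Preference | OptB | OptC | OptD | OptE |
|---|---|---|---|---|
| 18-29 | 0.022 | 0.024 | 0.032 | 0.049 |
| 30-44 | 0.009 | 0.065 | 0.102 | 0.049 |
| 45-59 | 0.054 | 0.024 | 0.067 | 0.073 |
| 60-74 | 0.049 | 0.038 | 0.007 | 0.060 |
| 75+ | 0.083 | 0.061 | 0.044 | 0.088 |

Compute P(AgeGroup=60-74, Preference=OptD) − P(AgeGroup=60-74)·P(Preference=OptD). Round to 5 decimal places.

P(AgeGroup=60-74) = 0.049 + 0.038 + 0.007 + 0.060 = 0.154.
P(Preference=OptD) = 0.032 + 0.102 + 0.067 + 0.007 + 0.044 = 0.252.
P(AgeGroup=60-74, Preference=OptD) − P(AgeGroup=60-74)P(Preference=OptD) = 0.007 − 0.154×0.252 = -0.03181.

-0.03181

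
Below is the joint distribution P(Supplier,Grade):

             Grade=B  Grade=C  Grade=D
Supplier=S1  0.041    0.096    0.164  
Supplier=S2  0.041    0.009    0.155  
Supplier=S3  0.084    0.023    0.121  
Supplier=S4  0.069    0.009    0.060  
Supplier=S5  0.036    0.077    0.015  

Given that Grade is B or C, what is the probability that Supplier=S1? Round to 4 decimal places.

0.2825

P(Grade=B) = 0.041 + 0.041 + 0.084 + 0.069 + 0.036 = 0.271.
P(Grade=C) = 0.096 + 0.009 + 0.023 + 0.009 + 0.077 = 0.214.
P(Grade ∈ {B, C}) = 0.271 + 0.214 = 0.485; P(Supplier=S1, Grade ∈ {B, C}) = 0.041 + 0.096 = 0.137.
P(Supplier=S1 | Grade ∈ {B, C}) = 0.137/0.485 = 0.2825.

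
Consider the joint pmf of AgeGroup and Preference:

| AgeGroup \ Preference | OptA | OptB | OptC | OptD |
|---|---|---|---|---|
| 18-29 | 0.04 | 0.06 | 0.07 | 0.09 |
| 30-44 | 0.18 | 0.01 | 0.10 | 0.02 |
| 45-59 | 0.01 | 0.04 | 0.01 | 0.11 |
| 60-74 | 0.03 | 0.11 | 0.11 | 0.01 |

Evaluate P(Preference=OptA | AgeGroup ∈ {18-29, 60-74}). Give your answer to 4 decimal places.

0.1346

P(AgeGroup=18-29) = 0.04 + 0.06 + 0.07 + 0.09 = 0.26.
P(AgeGroup=60-74) = 0.03 + 0.11 + 0.11 + 0.01 = 0.26.
P(AgeGroup ∈ {18-29, 60-74}) = 0.26 + 0.26 = 0.52; P(Preference=OptA, AgeGroup ∈ {18-29, 60-74}) = 0.04 + 0.03 = 0.07.
P(Preference=OptA | AgeGroup ∈ {18-29, 60-74}) = 0.07/0.52 = 0.1346.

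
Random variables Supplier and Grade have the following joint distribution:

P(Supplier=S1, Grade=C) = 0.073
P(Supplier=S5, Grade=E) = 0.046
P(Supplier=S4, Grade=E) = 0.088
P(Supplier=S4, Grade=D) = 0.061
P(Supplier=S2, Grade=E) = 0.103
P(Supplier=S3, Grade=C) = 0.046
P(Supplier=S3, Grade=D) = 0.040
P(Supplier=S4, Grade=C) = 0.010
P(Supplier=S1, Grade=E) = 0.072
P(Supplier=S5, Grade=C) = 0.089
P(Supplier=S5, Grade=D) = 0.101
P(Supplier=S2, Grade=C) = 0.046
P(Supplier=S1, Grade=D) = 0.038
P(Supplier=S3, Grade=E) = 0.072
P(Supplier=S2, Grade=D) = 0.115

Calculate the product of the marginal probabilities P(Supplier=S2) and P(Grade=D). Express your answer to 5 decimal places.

P(Supplier=S2) = 0.046 + 0.115 + 0.103 = 0.264.
P(Grade=D) = 0.038 + 0.115 + 0.040 + 0.061 + 0.101 = 0.355.
Product: 0.264 × 0.355 = 0.09372.

0.09372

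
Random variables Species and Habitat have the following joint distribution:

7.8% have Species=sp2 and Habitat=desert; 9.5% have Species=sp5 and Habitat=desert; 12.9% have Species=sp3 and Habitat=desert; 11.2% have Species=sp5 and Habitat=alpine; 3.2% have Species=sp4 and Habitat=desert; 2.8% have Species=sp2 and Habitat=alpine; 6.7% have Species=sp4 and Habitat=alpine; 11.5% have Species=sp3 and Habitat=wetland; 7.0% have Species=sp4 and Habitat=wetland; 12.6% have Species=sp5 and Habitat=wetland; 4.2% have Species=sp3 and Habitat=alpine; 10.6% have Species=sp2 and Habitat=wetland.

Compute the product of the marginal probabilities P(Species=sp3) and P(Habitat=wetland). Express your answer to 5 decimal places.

P(Species=sp3) = 0.115 + 0.129 + 0.042 = 0.286.
P(Habitat=wetland) = 0.106 + 0.115 + 0.070 + 0.126 = 0.417.
Product: 0.286 × 0.417 = 0.11926.

0.11926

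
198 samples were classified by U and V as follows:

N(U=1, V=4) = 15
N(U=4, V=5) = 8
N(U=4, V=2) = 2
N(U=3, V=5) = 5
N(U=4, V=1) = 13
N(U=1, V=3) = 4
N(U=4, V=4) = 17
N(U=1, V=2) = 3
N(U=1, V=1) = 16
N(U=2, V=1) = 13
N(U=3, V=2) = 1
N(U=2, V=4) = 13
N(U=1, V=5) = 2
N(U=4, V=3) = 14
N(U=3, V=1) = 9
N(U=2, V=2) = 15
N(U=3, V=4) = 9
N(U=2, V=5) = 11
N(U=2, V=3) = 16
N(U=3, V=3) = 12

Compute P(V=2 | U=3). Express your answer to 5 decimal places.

0.02778

Total with U=3: 9 + 1 + 12 + 9 + 5 = 36.
P(V=2 | U=3) = 1/36 = 0.02778.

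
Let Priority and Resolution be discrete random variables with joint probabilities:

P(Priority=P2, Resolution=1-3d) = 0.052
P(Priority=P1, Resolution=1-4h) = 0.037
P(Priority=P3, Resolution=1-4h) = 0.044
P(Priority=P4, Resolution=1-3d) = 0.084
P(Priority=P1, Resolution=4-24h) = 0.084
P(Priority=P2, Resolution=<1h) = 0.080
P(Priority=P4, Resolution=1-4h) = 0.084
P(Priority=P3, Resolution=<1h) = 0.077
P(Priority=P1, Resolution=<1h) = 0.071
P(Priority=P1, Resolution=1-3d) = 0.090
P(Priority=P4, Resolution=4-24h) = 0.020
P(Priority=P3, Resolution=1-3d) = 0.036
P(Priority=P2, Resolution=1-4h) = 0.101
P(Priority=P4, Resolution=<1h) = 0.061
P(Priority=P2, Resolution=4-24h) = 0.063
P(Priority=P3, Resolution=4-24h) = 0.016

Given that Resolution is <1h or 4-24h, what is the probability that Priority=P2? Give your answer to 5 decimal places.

P(Resolution=<1h) = 0.071 + 0.080 + 0.077 + 0.061 = 0.289.
P(Resolution=4-24h) = 0.084 + 0.063 + 0.016 + 0.020 = 0.183.
P(Resolution ∈ {<1h, 4-24h}) = 0.289 + 0.183 = 0.472; P(Priority=P2, Resolution ∈ {<1h, 4-24h}) = 0.080 + 0.063 = 0.143.
P(Priority=P2 | Resolution ∈ {<1h, 4-24h}) = 0.143/0.472 = 0.30297.

0.30297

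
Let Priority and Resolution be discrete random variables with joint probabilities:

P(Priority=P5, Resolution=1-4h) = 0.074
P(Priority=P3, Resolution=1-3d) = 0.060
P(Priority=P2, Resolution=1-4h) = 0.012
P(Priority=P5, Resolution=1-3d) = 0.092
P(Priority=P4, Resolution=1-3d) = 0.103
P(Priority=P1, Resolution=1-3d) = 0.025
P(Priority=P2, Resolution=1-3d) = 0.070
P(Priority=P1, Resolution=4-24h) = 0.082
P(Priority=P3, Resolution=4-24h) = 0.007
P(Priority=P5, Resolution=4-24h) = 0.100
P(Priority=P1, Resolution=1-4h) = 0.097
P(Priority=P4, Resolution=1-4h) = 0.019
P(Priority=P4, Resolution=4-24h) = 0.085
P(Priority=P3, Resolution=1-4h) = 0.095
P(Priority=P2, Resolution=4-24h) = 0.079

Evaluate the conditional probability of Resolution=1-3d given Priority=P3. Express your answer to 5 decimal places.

P(Priority=P3) = 0.095 + 0.007 + 0.060 = 0.162.
P(Resolution=1-3d | Priority=P3) = 0.060/0.162 = 0.37037.

0.37037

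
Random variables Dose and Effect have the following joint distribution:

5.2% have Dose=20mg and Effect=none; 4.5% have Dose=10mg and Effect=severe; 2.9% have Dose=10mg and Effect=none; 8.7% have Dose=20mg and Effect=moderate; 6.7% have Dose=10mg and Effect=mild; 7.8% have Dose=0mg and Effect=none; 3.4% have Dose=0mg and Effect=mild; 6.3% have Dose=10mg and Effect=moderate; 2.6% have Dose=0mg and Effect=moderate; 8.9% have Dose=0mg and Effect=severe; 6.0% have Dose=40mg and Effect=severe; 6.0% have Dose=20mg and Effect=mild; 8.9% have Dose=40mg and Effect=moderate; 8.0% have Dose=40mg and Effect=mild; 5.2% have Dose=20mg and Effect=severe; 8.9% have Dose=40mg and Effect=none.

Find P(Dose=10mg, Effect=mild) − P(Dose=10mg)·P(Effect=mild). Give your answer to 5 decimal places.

P(Dose=10mg) = 0.029 + 0.067 + 0.063 + 0.045 = 0.204.
P(Effect=mild) = 0.034 + 0.067 + 0.060 + 0.080 = 0.241.
P(Dose=10mg, Effect=mild) − P(Dose=10mg)P(Effect=mild) = 0.067 − 0.204×0.241 = 0.01784.

0.01784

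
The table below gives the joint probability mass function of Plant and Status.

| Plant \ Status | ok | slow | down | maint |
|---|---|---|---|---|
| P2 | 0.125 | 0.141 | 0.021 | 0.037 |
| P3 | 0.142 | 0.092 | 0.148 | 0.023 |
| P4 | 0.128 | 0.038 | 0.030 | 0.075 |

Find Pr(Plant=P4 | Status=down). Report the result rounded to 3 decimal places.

0.151

P(Status=down) = 0.021 + 0.148 + 0.030 = 0.199.
P(Plant=P4 | Status=down) = 0.030/0.199 = 0.151.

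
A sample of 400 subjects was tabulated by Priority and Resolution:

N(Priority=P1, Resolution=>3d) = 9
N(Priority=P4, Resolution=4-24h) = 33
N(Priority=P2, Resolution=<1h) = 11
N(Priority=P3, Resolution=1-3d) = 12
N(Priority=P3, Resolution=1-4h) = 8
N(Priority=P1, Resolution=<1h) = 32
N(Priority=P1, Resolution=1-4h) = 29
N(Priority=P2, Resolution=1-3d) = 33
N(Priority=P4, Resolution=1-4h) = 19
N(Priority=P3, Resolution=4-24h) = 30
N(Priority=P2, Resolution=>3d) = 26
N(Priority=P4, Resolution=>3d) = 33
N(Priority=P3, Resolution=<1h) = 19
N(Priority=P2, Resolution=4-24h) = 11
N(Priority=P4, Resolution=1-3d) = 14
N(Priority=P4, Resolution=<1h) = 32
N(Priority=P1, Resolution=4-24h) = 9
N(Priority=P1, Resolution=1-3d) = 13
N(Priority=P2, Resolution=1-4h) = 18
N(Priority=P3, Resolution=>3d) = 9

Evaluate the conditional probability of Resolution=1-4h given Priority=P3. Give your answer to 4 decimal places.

0.1026

Total with Priority=P3: 19 + 8 + 30 + 12 + 9 = 78.
P(Resolution=1-4h | Priority=P3) = 8/78 = 0.1026.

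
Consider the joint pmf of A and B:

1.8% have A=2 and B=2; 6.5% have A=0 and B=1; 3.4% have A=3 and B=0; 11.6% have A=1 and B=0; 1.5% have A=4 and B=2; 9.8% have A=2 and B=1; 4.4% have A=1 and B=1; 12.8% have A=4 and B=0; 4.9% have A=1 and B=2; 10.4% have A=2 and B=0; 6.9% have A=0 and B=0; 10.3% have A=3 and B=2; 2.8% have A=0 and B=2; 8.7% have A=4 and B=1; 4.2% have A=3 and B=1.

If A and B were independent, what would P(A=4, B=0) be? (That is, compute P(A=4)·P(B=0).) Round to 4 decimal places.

P(A=4) = 0.128 + 0.087 + 0.015 = 0.230.
P(B=0) = 0.069 + 0.116 + 0.104 + 0.034 + 0.128 = 0.451.
Product: 0.230 × 0.451 = 0.1037.

0.1037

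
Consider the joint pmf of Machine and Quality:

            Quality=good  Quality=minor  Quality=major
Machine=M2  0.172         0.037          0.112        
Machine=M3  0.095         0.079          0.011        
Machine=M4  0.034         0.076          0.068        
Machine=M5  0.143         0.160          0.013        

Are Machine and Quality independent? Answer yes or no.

P(Machine=M2) = 0.321 and P(Quality=minor) = 0.352, so their product is 0.11299, but P(Machine=M2, Quality=minor) = 0.037. Since these differ, Machine and Quality are not independent.

no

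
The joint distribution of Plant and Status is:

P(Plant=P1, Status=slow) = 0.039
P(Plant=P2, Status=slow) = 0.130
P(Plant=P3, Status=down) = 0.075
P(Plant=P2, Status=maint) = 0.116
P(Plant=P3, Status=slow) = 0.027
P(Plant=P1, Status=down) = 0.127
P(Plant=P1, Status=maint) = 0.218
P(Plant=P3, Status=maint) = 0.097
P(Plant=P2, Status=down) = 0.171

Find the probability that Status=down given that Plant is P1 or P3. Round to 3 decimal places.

P(Plant=P1) = 0.039 + 0.127 + 0.218 = 0.384.
P(Plant=P3) = 0.027 + 0.075 + 0.097 = 0.199.
P(Plant ∈ {P1, P3}) = 0.384 + 0.199 = 0.583; P(Status=down, Plant ∈ {P1, P3}) = 0.127 + 0.075 = 0.202.
P(Status=down | Plant ∈ {P1, P3}) = 0.202/0.583 = 0.346.

0.346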